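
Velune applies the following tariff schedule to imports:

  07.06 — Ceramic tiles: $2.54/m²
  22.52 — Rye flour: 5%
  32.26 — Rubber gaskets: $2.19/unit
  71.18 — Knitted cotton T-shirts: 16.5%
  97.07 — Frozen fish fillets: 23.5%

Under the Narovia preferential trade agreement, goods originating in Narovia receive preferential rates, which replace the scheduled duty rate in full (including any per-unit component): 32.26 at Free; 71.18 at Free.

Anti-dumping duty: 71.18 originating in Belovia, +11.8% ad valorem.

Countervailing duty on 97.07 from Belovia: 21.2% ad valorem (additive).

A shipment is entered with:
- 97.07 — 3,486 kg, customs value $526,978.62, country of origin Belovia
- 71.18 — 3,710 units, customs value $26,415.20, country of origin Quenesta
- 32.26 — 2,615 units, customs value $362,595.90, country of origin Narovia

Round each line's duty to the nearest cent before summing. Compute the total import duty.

Line 1 (97.07, Belovia, 3,486 kg, $526,978.62):
Base rate for 97.07 is 23.5%.
Additional duty on 97.07 from Belovia: +21.2%. Applied ad valorem rate: 23.5% + 21.2% = 44.7%.
Duty = $526,978.62 × 44.7% = $235,559.44.
Line 2 (71.18, Quenesta, 3,710 units, $26,415.20):
Base rate for 71.18 is 16.5%.
71.18 has an FTA preferential rate, but origin Quenesta is not Narovia; base rate stands.
The additional-duty order on 71.18 targets Belovia, not Quenesta; it does not apply.
Duty = $26,415.20 × 16.5% = $4,358.51.
Line 3 (32.26, Narovia, 2,615 units, $362,595.90):
Base rate for 32.26 is $2.19/unit.
Origin Narovia qualifies under the Velune–Narovia agreement and 32.26 is covered: preferential rate Free applies instead.
Duty = $362,595.90 × 0% = $0.00.
Total = $235,559.44 + $4,358.51 + $0.00 = $239,917.95.

$239,917.95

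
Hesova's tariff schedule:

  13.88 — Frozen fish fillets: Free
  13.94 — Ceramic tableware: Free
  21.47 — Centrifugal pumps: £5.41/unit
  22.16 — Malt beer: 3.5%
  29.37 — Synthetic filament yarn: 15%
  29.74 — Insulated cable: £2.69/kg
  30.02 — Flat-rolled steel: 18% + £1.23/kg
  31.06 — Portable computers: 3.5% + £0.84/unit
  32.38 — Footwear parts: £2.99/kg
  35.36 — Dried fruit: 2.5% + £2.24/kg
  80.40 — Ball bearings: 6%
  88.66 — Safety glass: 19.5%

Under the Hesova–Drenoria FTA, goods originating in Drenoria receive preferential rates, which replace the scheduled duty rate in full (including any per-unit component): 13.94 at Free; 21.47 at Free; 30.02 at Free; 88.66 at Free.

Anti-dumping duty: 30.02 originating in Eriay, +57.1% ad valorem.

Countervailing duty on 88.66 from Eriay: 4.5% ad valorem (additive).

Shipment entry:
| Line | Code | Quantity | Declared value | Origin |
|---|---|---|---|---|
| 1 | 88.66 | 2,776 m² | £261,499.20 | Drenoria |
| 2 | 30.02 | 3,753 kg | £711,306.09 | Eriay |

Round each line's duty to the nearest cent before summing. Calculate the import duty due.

Line 1 (88.66, Drenoria, 2,776 m², £261,499.20):
Base rate for 88.66 is 19.5%.
Origin Drenoria qualifies under the Hesova–Drenoria agreement and 88.66 is covered: preferential rate Free applies instead.
The additional-duty order on 88.66 targets Eriay, not Drenoria; it does not apply.
Duty = £261,499.20 × 0% = £0.00.
Line 2 (30.02, Eriay, 3,753 kg, £711,306.09):
Base rate for 30.02 is 18% + £1.23/kg.
30.02 has an FTA preferential rate, but origin Eriay is not Drenoria; base rate stands.
Additional duty on 30.02 from Eriay: +57.1%. Applied ad valorem rate: 18% + 57.1% = 75.1%.
Duty = £711,306.09 × 75.1% + 3,753 × £1.23 = £538,807.06.
Total = £0.00 + £538,807.06 = £538,807.06.

£538,807.06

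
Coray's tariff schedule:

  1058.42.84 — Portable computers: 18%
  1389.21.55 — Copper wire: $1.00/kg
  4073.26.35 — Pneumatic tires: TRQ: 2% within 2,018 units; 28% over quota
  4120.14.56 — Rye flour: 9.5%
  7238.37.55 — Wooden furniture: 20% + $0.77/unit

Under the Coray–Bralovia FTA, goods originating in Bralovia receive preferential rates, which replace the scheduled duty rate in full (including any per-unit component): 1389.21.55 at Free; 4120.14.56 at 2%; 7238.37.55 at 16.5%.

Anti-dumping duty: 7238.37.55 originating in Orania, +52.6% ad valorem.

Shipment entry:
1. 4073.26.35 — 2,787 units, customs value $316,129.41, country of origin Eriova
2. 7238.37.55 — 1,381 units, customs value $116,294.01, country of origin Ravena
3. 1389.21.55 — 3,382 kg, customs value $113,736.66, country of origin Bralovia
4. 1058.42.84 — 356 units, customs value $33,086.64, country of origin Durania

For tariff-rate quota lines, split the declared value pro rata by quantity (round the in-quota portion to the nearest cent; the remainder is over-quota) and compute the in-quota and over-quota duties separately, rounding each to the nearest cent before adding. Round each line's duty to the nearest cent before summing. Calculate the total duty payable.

Line 1 (4073.26.35, Eriova, 2,787 units, $316,129.41):
Code 4073.26.35 is under a tariff-rate quota (threshold 2,018 units). In-quota: 2,018 units at 2%; over-quota: 769 units at 28%.
Pro-rata value split: in-quota = $316,129.41 × 2,018/2,787 = $228,901.74; over-quota = $316,129.41 − $228,901.74 = $87,227.67.
In-quota duty = $228,901.74 × 2% = $4,578.03. Over-quota duty = $87,227.67 × 28% = $24,423.75.
Line duty = $4,578.03 + $24,423.75 = $29,001.78.
Line 2 (7238.37.55, Ravena, 1,381 units, $116,294.01):
Base rate for 7238.37.55 is 20% + $0.77/unit.
7238.37.55 has an FTA preferential rate, but origin Ravena is not Bralovia; base rate stands.
The additional-duty order on 7238.37.55 targets Orania, not Ravena; it does not apply.
Duty = $116,294.01 × 20% + 1,381 × $0.77 = $24,322.17.
Line 3 (1389.21.55, Bralovia, 3,382 kg, $113,736.66):
Base rate for 1389.21.55 is $1.00/kg.
Origin Bralovia qualifies under the Coray–Bralovia agreement and 1389.21.55 is covered: preferential rate Free applies instead.
Duty = $113,736.66 × 0% = $0.00.
Line 4 (1058.42.84, Durania, 356 units, $33,086.64):
Base rate for 1058.42.84 is 18%.
Duty = $33,086.64 × 18% = $5,955.60.
Total = $29,001.78 + $24,322.17 + $0.00 + $5,955.60 = $59,279.55.

$59,279.55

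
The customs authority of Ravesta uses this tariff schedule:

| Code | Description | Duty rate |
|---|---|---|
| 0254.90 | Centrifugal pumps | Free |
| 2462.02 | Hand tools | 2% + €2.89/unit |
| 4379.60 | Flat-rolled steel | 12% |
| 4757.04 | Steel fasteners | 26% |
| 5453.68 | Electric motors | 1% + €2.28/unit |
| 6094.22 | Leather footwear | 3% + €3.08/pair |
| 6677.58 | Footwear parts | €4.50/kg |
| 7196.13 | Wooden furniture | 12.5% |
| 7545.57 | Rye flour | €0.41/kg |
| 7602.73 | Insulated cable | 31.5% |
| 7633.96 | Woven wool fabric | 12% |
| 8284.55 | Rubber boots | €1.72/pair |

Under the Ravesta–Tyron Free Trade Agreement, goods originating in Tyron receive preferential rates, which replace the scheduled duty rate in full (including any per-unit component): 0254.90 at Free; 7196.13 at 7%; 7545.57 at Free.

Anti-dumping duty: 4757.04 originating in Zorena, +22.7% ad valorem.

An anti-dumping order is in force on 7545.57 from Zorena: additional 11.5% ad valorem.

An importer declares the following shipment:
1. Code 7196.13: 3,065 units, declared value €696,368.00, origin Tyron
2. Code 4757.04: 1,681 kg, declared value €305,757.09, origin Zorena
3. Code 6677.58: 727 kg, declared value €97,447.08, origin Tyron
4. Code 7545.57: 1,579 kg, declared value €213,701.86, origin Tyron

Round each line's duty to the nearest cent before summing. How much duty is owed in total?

Line 1 (7196.13, Tyron, 3,065 units, €696,368.00):
Base rate for 7196.13 is 12.5%.
Origin Tyron qualifies under the Ravesta–Tyron agreement and 7196.13 is covered: preferential rate 7% applies instead.
Duty = €696,368.00 × 7% = €48,745.76.
Line 2 (4757.04, Zorena, 1,681 kg, €305,757.09):
Base rate for 4757.04 is 26%.
Additional duty on 4757.04 from Zorena: +22.7%. Applied ad valorem rate: 26% + 22.7% = 48.7%.
Duty = €305,757.09 × 48.7% = €148,903.70.
Line 3 (6677.58, Tyron, 727 kg, €97,447.08):
Base rate for 6677.58 is €4.50/kg.
Origin Tyron is the FTA partner but 6677.58 is not on the preference list; base rate stands.
Duty = 727 × €4.50 = €3,271.50.
Line 4 (7545.57, Tyron, 1,579 kg, €213,701.86):
Base rate for 7545.57 is €0.41/kg.
Origin Tyron qualifies under the Ravesta–Tyron agreement and 7545.57 is covered: preferential rate Free applies instead.
The additional-duty order on 7545.57 targets Zorena, not Tyron; it does not apply.
Duty = €213,701.86 × 0% = €0.00.
Total = €48,745.76 + €148,903.70 + €3,271.50 + €0.00 = €200,920.96.

€200,920.96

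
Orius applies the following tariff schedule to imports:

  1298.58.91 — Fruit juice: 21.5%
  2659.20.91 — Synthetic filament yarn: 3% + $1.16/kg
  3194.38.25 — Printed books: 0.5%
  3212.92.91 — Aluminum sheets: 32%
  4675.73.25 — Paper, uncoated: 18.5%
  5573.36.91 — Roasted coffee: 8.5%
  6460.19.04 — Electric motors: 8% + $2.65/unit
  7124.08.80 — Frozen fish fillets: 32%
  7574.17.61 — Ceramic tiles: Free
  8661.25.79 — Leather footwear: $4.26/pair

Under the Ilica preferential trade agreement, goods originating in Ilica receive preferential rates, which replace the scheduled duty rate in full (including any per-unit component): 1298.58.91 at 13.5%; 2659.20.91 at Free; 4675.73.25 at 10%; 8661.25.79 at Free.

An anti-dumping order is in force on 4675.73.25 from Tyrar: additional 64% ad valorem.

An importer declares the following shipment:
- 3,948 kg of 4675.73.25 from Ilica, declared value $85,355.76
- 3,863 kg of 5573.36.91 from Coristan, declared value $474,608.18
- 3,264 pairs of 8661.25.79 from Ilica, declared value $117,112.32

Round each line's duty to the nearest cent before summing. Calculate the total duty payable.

$48,877.28

Line 1 (4675.73.25, Ilica, 3,948 kg, $85,355.76):
Base rate for 4675.73.25 is 18.5%.
Origin Ilica qualifies under the Orius–Ilica agreement and 4675.73.25 is covered: preferential rate 10% applies instead.
The additional-duty order on 4675.73.25 targets Tyrar, not Ilica; it does not apply.
Duty = $85,355.76 × 10% = $8,535.58.
Line 2 (5573.36.91, Coristan, 3,863 kg, $474,608.18):
Base rate for 5573.36.91 is 8.5%.
Duty = $474,608.18 × 8.5% = $40,341.70.
Line 3 (8661.25.79, Ilica, 3,264 pairs, $117,112.32):
Base rate for 8661.25.79 is $4.26/pair.
Origin Ilica qualifies under the Orius–Ilica agreement and 8661.25.79 is covered: preferential rate Free applies instead.
Duty = $117,112.32 × 0% = $0.00.
Total = $8,535.58 + $40,341.70 + $0.00 = $48,877.28.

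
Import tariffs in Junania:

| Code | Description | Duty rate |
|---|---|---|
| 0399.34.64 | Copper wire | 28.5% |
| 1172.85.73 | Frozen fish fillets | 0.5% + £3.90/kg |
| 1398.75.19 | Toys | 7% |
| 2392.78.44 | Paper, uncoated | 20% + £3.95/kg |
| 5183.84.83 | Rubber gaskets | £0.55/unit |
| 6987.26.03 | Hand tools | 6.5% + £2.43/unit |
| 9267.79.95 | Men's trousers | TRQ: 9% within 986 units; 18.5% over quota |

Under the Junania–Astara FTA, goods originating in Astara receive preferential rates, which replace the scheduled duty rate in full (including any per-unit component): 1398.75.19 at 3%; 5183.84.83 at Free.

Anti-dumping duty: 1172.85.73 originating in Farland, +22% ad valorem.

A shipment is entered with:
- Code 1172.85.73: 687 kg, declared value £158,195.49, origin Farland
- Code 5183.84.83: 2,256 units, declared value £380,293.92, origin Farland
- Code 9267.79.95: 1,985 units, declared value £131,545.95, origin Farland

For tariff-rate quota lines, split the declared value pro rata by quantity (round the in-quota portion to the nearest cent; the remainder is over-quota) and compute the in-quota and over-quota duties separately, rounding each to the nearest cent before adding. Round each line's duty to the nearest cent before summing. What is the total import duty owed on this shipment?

Line 1 (1172.85.73, Farland, 687 kg, £158,195.49):
Base rate for 1172.85.73 is 0.5% + £3.90/kg.
Additional duty on 1172.85.73 from Farland: +22%. Applied ad valorem rate: 0.5% + 22% = 22.5%.
Duty = £158,195.49 × 22.5% + 687 × £3.90 = £38,273.29.
Line 2 (5183.84.83, Farland, 2,256 units, £380,293.92):
Base rate for 5183.84.83 is £0.55/unit.
5183.84.83 has an FTA preferential rate, but origin Farland is not Astara; base rate stands.
Duty = 2,256 × £0.55 = £1,240.80.
Line 3 (9267.79.95, Farland, 1,985 units, £131,545.95):
Code 9267.79.95 is under a tariff-rate quota (threshold 986 units). In-quota: 986 units at 9%; over-quota: 999 units at 18.5%.
Pro-rata value split: in-quota = £131,545.95 × 986/1,985 = £65,342.22; over-quota = £131,545.95 − £65,342.22 = £66,203.73.
In-quota duty = £65,342.22 × 9% = £5,880.80. Over-quota duty = £66,203.73 × 18.5% = £12,247.69.
Line duty = £5,880.80 + £12,247.69 = £18,128.49.
Total = £38,273.29 + £1,240.80 + £18,128.49 = £57,642.58.

£57,642.58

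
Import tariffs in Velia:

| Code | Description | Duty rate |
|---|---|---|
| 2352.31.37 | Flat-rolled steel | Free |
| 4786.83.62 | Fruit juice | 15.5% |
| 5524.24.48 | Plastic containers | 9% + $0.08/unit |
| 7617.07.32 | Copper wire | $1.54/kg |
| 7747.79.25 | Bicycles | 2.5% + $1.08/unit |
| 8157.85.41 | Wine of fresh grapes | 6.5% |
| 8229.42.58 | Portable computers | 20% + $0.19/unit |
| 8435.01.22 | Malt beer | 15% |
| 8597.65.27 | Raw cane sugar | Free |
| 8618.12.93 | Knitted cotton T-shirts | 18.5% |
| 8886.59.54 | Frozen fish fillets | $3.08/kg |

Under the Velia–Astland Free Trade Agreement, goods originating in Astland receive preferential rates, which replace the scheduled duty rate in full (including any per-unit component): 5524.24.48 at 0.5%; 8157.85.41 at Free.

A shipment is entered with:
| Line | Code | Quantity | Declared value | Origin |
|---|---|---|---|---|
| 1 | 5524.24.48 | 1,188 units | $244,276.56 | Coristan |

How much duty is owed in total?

$22,079.93

Line 1 (5524.24.48, Coristan, 1,188 units, $244,276.56):
Base rate for 5524.24.48 is 9% + $0.08/unit.
5524.24.48 has an FTA preferential rate, but origin Coristan is not Astland; base rate stands.
Duty = $244,276.56 × 9% + 1,188 × $0.08 = $22,079.93.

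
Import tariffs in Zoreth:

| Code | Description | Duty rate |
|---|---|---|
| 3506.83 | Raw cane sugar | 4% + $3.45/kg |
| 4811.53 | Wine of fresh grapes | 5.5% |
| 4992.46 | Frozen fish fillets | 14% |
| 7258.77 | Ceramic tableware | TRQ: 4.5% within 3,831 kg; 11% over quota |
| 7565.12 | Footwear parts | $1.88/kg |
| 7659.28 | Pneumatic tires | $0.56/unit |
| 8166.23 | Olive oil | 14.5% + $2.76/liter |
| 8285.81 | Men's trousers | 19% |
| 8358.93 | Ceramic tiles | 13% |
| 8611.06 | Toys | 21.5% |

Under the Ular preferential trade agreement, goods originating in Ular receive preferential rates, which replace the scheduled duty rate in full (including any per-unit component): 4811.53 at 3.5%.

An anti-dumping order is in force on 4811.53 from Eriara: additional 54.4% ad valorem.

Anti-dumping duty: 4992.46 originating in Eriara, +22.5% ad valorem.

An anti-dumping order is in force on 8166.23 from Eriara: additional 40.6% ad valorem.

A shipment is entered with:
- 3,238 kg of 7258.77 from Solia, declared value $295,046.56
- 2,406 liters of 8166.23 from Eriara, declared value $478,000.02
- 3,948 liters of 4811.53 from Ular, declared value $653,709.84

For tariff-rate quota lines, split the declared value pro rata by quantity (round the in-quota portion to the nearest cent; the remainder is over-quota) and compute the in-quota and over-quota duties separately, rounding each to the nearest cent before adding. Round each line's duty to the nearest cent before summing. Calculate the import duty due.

$306,175.51

Line 1 (7258.77, Solia, 3,238 kg, $295,046.56):
Code 7258.77 is under a tariff-rate quota (threshold 3,831 kg). Quantity 3,238 kg is within the quota, so the in-quota rate 4.5% applies to the full value.
Duty = $295,046.56 × 4.5% = $13,277.10.
Line 2 (8166.23, Eriara, 2,406 liters, $478,000.02):
Base rate for 8166.23 is 14.5% + $2.76/liter.
Additional duty on 8166.23 from Eriara: +40.6%. Applied ad valorem rate: 14.5% + 40.6% = 55.1%.
Duty = $478,000.02 × 55.1% + 2,406 × $2.76 = $270,018.57.
Line 3 (4811.53, Ular, 3,948 liters, $653,709.84):
Base rate for 4811.53 is 5.5%.
Origin Ular qualifies under the Zoreth–Ular agreement and 4811.53 is covered: preferential rate 3.5% applies instead.
The additional-duty order on 4811.53 targets Eriara, not Ular; it does not apply.
Duty = $653,709.84 × 3.5% = $22,879.84.
Total = $13,277.10 + $270,018.57 + $22,879.84 = $306,175.51.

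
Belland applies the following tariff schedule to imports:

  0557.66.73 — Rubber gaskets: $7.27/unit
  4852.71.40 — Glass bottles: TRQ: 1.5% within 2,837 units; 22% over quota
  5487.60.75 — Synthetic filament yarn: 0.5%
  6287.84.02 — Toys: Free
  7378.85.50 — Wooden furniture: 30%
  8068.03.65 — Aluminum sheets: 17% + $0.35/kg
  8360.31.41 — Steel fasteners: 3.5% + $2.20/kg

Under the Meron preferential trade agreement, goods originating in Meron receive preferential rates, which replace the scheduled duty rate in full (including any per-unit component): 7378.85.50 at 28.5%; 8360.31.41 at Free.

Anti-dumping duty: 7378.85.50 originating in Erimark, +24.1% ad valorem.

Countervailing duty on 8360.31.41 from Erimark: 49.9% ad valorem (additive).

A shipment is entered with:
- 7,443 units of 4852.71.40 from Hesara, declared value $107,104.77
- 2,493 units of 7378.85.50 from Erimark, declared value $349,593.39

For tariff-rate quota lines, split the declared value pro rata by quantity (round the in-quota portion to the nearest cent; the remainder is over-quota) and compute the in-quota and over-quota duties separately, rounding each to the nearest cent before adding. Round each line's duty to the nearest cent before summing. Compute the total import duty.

$204,324.06

Line 1 (4852.71.40, Hesara, 7,443 units, $107,104.77):
Code 4852.71.40 is under a tariff-rate quota (threshold 2,837 units). In-quota: 2,837 units at 1.5%; over-quota: 4,606 units at 22%.
Pro-rata value split: in-quota = $107,104.77 × 2,837/7,443 = $40,824.43; over-quota = $107,104.77 − $40,824.43 = $66,280.34.
In-quota duty = $40,824.43 × 1.5% = $612.37. Over-quota duty = $66,280.34 × 22% = $14,581.67.
Line duty = $612.37 + $14,581.67 = $15,194.04.
Line 2 (7378.85.50, Erimark, 2,493 units, $349,593.39):
Base rate for 7378.85.50 is 30%.
7378.85.50 has an FTA preferential rate, but origin Erimark is not Meron; base rate stands.
Additional duty on 7378.85.50 from Erimark: +24.1%. Applied ad valorem rate: 30% + 24.1% = 54.1%.
Duty = $349,593.39 × 54.1% = $189,130.02.
Total = $15,194.04 + $189,130.02 = $204,324.06.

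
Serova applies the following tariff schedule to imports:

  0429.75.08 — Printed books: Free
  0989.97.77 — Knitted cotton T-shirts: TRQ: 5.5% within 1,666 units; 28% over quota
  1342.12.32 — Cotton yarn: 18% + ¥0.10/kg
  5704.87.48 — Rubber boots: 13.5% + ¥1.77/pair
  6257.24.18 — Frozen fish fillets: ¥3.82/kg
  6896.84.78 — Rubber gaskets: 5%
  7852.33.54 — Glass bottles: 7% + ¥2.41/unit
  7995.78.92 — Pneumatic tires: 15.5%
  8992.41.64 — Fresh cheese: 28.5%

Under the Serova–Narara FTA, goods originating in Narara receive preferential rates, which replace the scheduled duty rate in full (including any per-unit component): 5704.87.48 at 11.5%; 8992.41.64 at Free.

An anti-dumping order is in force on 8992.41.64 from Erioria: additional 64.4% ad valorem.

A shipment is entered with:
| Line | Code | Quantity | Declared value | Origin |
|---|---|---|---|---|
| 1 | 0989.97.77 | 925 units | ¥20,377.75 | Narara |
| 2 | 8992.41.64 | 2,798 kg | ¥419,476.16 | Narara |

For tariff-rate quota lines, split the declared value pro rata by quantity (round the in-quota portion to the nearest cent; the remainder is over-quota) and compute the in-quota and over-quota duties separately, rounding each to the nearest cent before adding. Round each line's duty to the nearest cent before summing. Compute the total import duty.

¥1,120.78

Line 1 (0989.97.77, Narara, 925 units, ¥20,377.75):
Code 0989.97.77 is under a tariff-rate quota (threshold 1,666 units). Quantity 925 units is within the quota, so the in-quota rate 5.5% applies to the full value.
Duty = ¥20,377.75 × 5.5% = ¥1,120.78.
Line 2 (8992.41.64, Narara, 2,798 kg, ¥419,476.16):
Base rate for 8992.41.64 is 28.5%.
Origin Narara qualifies under the Serova–Narara agreement and 8992.41.64 is covered: preferential rate Free applies instead.
The additional-duty order on 8992.41.64 targets Erioria, not Narara; it does not apply.
Duty = ¥419,476.16 × 0% = ¥0.00.
Total = ¥1,120.78 + ¥0.00 = ¥1,120.78.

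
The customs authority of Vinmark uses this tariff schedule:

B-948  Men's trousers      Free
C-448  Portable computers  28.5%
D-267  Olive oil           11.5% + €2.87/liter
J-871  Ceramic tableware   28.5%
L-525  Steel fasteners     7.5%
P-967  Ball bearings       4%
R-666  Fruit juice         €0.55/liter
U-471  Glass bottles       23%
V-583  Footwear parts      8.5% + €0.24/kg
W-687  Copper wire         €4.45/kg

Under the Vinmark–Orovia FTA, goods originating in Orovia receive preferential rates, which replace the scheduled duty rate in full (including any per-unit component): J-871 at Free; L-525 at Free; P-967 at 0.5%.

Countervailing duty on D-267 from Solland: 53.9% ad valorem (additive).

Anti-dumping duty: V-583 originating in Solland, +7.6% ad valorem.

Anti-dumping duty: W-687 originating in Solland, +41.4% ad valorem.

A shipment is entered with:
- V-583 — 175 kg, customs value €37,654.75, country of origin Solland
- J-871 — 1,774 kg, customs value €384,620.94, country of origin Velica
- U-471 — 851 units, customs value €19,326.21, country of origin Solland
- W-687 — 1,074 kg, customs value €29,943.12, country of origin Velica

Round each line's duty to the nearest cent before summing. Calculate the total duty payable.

Line 1 (V-583, Solland, 175 kg, €37,654.75):
Base rate for V-583 is 8.5% + €0.24/kg.
Additional duty on V-583 from Solland: +7.6%. Applied ad valorem rate: 8.5% + 7.6% = 16.1%.
Duty = €37,654.75 × 16.1% + 175 × €0.24 = €6,104.41.
Line 2 (J-871, Velica, 1,774 kg, €384,620.94):
Base rate for J-871 is 28.5%.
J-871 has an FTA preferential rate, but origin Velica is not Orovia; base rate stands.
Duty = €384,620.94 × 28.5% = €109,616.97.
Line 3 (U-471, Solland, 851 units, €19,326.21):
Base rate for U-471 is 23%.
Duty = €19,326.21 × 23% = €4,445.03.
Line 4 (W-687, Velica, 1,074 kg, €29,943.12):
Base rate for W-687 is €4.45/kg.
The additional-duty order on W-687 targets Solland, not Velica; it does not apply.
Duty = 1,074 × €4.45 = €4,779.30.
Total = €6,104.41 + €109,616.97 + €4,445.03 + €4,779.30 = €124,945.71.

€124,945.71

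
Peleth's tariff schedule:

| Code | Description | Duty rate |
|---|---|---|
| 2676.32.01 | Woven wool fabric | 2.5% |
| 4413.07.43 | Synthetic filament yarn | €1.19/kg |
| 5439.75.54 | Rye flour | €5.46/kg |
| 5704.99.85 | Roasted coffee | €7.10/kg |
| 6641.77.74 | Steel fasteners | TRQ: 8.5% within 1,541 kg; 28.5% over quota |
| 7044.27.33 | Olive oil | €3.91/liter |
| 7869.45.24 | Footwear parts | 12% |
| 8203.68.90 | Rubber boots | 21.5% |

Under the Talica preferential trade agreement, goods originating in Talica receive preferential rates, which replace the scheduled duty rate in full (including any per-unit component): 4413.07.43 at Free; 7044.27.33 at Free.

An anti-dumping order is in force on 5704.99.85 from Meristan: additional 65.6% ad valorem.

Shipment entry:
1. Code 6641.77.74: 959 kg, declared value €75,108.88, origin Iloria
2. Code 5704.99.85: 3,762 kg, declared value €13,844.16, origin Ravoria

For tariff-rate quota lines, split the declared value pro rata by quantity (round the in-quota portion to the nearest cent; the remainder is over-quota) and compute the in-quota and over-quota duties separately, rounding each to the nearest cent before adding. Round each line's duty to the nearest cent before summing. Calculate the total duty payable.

€33,094.45

Line 1 (6641.77.74, Iloria, 959 kg, €75,108.88):
Code 6641.77.74 is under a tariff-rate quota (threshold 1,541 kg). Quantity 959 kg is within the quota, so the in-quota rate 8.5% applies to the full value.
Duty = €75,108.88 × 8.5% = €6,384.25.
Line 2 (5704.99.85, Ravoria, 3,762 kg, €13,844.16):
Base rate for 5704.99.85 is €7.10/kg.
The additional-duty order on 5704.99.85 targets Meristan, not Ravoria; it does not apply.
Duty = 3,762 × €7.10 = €26,710.20.
Total = €6,384.25 + €26,710.20 = €33,094.45.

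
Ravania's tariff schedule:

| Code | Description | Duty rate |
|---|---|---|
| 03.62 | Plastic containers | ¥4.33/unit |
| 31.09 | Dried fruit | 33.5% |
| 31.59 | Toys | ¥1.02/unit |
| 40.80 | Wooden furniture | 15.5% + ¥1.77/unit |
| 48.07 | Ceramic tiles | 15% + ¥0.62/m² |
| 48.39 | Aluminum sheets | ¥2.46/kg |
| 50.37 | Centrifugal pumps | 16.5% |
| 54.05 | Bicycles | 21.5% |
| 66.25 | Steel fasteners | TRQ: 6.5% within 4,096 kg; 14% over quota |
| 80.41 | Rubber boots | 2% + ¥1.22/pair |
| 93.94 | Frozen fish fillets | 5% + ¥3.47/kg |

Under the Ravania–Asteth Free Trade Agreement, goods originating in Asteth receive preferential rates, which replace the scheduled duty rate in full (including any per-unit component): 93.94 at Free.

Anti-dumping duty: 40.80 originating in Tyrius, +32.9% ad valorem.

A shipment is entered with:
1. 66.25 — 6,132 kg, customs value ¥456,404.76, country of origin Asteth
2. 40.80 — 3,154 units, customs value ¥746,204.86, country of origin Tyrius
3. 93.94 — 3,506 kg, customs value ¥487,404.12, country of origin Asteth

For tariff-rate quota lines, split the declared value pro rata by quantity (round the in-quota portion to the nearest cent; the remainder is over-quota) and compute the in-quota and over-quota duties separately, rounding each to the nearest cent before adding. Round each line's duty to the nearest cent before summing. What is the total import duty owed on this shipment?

¥407,777.50

Line 1 (66.25, Asteth, 6,132 kg, ¥456,404.76):
Code 66.25 is under a tariff-rate quota (threshold 4,096 kg). In-quota: 4,096 kg at 6.5%; over-quota: 2,036 kg at 14%.
Pro-rata value split: in-quota = ¥456,404.76 × 4,096/6,132 = ¥304,865.28; over-quota = ¥456,404.76 − ¥304,865.28 = ¥151,539.48.
In-quota duty = ¥304,865.28 × 6.5% = ¥19,816.24. Over-quota duty = ¥151,539.48 × 14% = ¥21,215.53.
Line duty = ¥19,816.24 + ¥21,215.53 = ¥41,031.77.
Line 2 (40.80, Tyrius, 3,154 units, ¥746,204.86):
Base rate for 40.80 is 15.5% + ¥1.77/unit.
Additional duty on 40.80 from Tyrius: +32.9%. Applied ad valorem rate: 15.5% + 32.9% = 48.4%.
Duty = ¥746,204.86 × 48.4% + 3,154 × ¥1.77 = ¥366,745.73.
Line 3 (93.94, Asteth, 3,506 kg, ¥487,404.12):
Base rate for 93.94 is 5% + ¥3.47/kg.
Origin Asteth qualifies under the Ravania–Asteth agreement and 93.94 is covered: preferential rate Free applies instead.
Duty = ¥487,404.12 × 0% = ¥0.00.
Total = ¥41,031.77 + ¥366,745.73 + ¥0.00 = ¥407,777.50.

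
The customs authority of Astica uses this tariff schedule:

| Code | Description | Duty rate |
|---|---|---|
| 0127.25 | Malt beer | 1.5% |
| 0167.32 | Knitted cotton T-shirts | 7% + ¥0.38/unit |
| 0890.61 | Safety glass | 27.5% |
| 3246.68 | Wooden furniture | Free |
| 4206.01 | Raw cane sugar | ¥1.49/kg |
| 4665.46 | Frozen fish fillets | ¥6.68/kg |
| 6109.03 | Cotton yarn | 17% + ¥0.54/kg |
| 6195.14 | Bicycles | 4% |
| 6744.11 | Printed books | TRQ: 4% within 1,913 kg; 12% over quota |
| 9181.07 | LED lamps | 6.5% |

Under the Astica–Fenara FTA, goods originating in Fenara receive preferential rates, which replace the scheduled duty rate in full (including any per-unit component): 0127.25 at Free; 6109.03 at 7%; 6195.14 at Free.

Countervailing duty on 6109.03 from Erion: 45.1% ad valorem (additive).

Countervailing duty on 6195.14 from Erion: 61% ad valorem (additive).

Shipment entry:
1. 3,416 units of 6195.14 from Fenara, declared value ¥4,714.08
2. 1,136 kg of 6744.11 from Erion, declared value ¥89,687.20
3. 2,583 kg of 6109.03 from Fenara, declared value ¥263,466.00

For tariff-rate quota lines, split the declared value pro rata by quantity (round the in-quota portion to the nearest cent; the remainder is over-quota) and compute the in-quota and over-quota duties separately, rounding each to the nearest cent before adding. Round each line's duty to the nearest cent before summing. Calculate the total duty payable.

¥22,030.11

Line 1 (6195.14, Fenara, 3,416 units, ¥4,714.08):
Base rate for 6195.14 is 4%.
Origin Fenara qualifies under the Astica–Fenara agreement and 6195.14 is covered: preferential rate Free applies instead.
The additional-duty order on 6195.14 targets Erion, not Fenara; it does not apply.
Duty = ¥4,714.08 × 0% = ¥0.00.
Line 2 (6744.11, Erion, 1,136 kg, ¥89,687.20):
Code 6744.11 is under a tariff-rate quota (threshold 1,913 kg). Quantity 1,136 kg is within the quota, so the in-quota rate 4% applies to the full value.
Duty = ¥89,687.20 × 4% = ¥3,587.49.
Line 3 (6109.03, Fenara, 2,583 kg, ¥263,466.00):
Base rate for 6109.03 is 17% + ¥0.54/kg.
Origin Fenara qualifies under the Astica–Fenara agreement and 6109.03 is covered: preferential rate 7% applies instead.
The additional-duty order on 6109.03 targets Erion, not Fenara; it does not apply.
Duty = ¥263,466.00 × 7% = ¥18,442.62.
Total = ¥0.00 + ¥3,587.49 + ¥18,442.62 = ¥22,030.11.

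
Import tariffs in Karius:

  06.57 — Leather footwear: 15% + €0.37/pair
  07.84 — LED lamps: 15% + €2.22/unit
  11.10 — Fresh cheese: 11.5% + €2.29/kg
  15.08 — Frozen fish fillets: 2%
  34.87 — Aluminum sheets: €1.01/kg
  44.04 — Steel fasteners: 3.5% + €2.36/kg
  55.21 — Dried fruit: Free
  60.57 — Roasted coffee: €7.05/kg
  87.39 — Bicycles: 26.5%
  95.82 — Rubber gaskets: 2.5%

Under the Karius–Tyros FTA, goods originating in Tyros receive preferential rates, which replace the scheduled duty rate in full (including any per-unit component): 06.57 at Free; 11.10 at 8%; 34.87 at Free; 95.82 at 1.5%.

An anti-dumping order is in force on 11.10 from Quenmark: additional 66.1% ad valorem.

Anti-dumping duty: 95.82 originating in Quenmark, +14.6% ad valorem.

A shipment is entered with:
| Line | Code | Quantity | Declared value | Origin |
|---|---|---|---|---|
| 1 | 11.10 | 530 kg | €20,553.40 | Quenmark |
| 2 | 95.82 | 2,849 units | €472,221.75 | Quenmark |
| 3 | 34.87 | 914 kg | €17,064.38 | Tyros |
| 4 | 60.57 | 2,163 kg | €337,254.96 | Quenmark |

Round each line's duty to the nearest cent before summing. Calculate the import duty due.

€113,162.21

Line 1 (11.10, Quenmark, 530 kg, €20,553.40):
Base rate for 11.10 is 11.5% + €2.29/kg.
11.10 has an FTA preferential rate, but origin Quenmark is not Tyros; base rate stands.
Additional duty on 11.10 from Quenmark: +66.1%. Applied ad valorem rate: 11.5% + 66.1% = 77.6%.
Duty = €20,553.40 × 77.6% + 530 × €2.29 = €17,163.14.
Line 2 (95.82, Quenmark, 2,849 units, €472,221.75):
Base rate for 95.82 is 2.5%.
95.82 has an FTA preferential rate, but origin Quenmark is not Tyros; base rate stands.
Additional duty on 95.82 from Quenmark: +14.6%. Applied ad valorem rate: 2.5% + 14.6% = 17.1%.
Duty = €472,221.75 × 17.1% = €80,749.92.
Line 3 (34.87, Tyros, 914 kg, €17,064.38):
Base rate for 34.87 is €1.01/kg.
Origin Tyros qualifies under the Karius–Tyros agreement and 34.87 is covered: preferential rate Free applies instead.
Duty = €17,064.38 × 0% = €0.00.
Line 4 (60.57, Quenmark, 2,163 kg, €337,254.96):
Base rate for 60.57 is €7.05/kg.
Duty = 2,163 × €7.05 = €15,249.15.
Total = €17,163.14 + €80,749.92 + €0.00 + €15,249.15 = €113,162.21.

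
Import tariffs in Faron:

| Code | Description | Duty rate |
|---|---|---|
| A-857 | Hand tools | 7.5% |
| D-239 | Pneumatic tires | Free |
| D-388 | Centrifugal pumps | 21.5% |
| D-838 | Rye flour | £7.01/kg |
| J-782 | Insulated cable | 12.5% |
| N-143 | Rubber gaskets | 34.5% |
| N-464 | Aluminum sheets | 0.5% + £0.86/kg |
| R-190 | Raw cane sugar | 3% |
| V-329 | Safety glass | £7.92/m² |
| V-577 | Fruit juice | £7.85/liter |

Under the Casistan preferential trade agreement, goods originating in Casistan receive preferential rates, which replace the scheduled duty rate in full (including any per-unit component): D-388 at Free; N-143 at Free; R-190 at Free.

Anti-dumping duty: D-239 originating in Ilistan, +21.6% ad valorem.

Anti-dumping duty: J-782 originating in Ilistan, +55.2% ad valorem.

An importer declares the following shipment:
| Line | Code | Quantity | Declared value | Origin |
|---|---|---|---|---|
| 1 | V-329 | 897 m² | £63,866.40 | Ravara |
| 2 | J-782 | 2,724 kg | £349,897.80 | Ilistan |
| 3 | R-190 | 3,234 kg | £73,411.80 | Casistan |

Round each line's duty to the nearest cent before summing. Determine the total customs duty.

Line 1 (V-329, Ravara, 897 m², £63,866.40):
Base rate for V-329 is £7.92/m².
Duty = 897 × £7.92 = £7,104.24.
Line 2 (J-782, Ilistan, 2,724 kg, £349,897.80):
Base rate for J-782 is 12.5%.
Additional duty on J-782 from Ilistan: +55.2%. Applied ad valorem rate: 12.5% + 55.2% = 67.7%.
Duty = £349,897.80 × 67.7% = £236,880.81.
Line 3 (R-190, Casistan, 3,234 kg, £73,411.80):
Base rate for R-190 is 3%.
Origin Casistan qualifies under the Faron–Casistan agreement and R-190 is covered: preferential rate Free applies instead.
Duty = £73,411.80 × 0% = £0.00.
Total = £7,104.24 + £236,880.81 + £0.00 = £243,985.05.

£243,985.05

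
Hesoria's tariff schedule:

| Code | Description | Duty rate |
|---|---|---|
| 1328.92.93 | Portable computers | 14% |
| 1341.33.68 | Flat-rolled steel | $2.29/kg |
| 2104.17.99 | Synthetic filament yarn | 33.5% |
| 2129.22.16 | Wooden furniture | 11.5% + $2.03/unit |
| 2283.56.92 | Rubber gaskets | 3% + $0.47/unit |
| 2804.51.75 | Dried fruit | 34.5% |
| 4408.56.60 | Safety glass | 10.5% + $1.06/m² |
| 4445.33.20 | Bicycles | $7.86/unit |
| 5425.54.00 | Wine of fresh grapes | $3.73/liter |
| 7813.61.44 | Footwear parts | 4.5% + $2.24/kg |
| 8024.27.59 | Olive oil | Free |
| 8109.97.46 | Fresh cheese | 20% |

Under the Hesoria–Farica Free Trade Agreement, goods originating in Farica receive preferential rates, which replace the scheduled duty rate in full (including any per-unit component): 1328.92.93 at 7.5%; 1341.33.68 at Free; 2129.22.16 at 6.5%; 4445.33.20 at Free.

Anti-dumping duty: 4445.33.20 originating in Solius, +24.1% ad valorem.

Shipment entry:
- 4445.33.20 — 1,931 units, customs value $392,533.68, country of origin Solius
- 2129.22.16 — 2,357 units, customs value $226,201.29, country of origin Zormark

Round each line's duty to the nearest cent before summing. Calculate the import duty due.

Line 1 (4445.33.20, Solius, 1,931 units, $392,533.68):
Base rate for 4445.33.20 is $7.86/unit.
4445.33.20 has an FTA preferential rate, but origin Solius is not Farica; base rate stands.
Additional duty on 4445.33.20 from Solius: +24.1% ad valorem. Applied ad valorem rate = 24.1%.
Duty = $392,533.68 × 24.1% + 1,931 × $7.86 = $109,778.28.
Line 2 (2129.22.16, Zormark, 2,357 units, $226,201.29):
Base rate for 2129.22.16 is 11.5% + $2.03/unit.
2129.22.16 has an FTA preferential rate, but origin Zormark is not Farica; base rate stands.
Duty = $226,201.29 × 11.5% + 2,357 × $2.03 = $30,797.86.
Total = $109,778.28 + $30,797.86 = $140,576.14.

$140,576.14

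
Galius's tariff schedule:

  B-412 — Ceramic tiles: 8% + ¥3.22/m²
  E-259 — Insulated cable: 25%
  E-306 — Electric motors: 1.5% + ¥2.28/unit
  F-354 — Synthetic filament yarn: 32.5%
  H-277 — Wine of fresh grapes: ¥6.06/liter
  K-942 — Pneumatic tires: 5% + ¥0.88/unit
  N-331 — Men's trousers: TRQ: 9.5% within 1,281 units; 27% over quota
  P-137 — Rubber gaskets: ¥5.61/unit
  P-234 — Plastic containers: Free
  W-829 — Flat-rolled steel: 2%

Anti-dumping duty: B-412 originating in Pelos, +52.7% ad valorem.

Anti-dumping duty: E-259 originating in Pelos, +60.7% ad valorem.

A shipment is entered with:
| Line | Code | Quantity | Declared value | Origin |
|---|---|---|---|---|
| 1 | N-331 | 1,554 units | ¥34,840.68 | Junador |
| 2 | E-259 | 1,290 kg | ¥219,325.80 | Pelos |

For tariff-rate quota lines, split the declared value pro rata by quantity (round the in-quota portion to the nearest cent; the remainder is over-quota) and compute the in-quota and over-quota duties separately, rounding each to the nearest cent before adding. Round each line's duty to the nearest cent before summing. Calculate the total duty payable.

Line 1 (N-331, Junador, 1,554 units, ¥34,840.68):
Code N-331 is under a tariff-rate quota (threshold 1,281 units). In-quota: 1,281 units at 9.5%; over-quota: 273 units at 27%.
Pro-rata value split: in-quota = ¥34,840.68 × 1,281/1,554 = ¥28,720.02; over-quota = ¥34,840.68 − ¥28,720.02 = ¥6,120.66.
In-quota duty = ¥28,720.02 × 9.5% = ¥2,728.40. Over-quota duty = ¥6,120.66 × 27% = ¥1,652.58.
Line duty = ¥2,728.40 + ¥1,652.58 = ¥4,380.98.
Line 2 (E-259, Pelos, 1,290 kg, ¥219,325.80):
Base rate for E-259 is 25%.
Additional duty on E-259 from Pelos: +60.7%. Applied ad valorem rate: 25% + 60.7% = 85.7%.
Duty = ¥219,325.80 × 85.7% = ¥187,962.21.
Total = ¥4,380.98 + ¥187,962.21 = ¥192,343.19.

¥192,343.19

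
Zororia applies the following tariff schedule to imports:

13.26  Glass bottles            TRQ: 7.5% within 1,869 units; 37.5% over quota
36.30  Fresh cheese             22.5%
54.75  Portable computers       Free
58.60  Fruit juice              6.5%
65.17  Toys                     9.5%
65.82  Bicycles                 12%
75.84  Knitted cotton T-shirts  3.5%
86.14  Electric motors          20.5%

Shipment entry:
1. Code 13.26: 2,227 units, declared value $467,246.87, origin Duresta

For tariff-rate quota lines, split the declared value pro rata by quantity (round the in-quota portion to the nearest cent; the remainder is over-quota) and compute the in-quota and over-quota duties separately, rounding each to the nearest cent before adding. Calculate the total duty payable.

$57,577.11

Line 1 (13.26, Duresta, 2,227 units, $467,246.87):
Code 13.26 is under a tariff-rate quota (threshold 1,869 units). In-quota: 1,869 units at 7.5%; over-quota: 358 units at 37.5%.
Pro-rata value split: in-quota = $467,246.87 × 1,869/2,227 = $392,134.89; over-quota = $467,246.87 − $392,134.89 = $75,111.98.
In-quota duty = $392,134.89 × 7.5% = $29,410.12. Over-quota duty = $75,111.98 × 37.5% = $28,166.99.
Line duty = $29,410.12 + $28,166.99 = $57,577.11.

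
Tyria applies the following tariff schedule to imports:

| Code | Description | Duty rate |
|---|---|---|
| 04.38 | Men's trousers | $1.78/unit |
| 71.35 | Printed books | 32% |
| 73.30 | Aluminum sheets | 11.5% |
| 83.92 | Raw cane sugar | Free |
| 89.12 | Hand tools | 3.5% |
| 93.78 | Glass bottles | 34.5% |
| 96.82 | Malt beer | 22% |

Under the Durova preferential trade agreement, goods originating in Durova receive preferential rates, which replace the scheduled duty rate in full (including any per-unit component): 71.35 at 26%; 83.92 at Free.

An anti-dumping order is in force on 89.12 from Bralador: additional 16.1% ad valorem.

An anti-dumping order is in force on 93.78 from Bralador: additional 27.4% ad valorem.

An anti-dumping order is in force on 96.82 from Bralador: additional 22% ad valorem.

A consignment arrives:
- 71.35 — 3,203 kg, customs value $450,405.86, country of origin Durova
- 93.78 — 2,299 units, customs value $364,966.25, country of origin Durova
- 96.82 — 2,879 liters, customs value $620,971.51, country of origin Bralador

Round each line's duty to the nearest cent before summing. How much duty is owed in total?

$516,246.34

Line 1 (71.35, Durova, 3,203 kg, $450,405.86):
Base rate for 71.35 is 32%.
Origin Durova qualifies under the Tyria–Durova agreement and 71.35 is covered: preferential rate 26% applies instead.
Duty = $450,405.86 × 26% = $117,105.52.
Line 2 (93.78, Durova, 2,299 units, $364,966.25):
Base rate for 93.78 is 34.5%.
Origin Durova is the FTA partner but 93.78 is not on the preference list; base rate stands.
The additional-duty order on 93.78 targets Bralador, not Durova; it does not apply.
Duty = $364,966.25 × 34.5% = $125,913.36.
Line 3 (96.82, Bralador, 2,879 liters, $620,971.51):
Base rate for 96.82 is 22%.
Additional duty on 96.82 from Bralador: +22%. Applied ad valorem rate: 22% + 22% = 44%.
Duty = $620,971.51 × 44% = $273,227.46.
Total = $117,105.52 + $125,913.36 + $273,227.46 = $516,246.34.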